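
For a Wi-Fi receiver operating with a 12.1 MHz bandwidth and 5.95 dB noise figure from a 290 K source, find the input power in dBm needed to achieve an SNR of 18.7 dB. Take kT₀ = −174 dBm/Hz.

Sensitivity = −174 + 10 log₁₀(B) + NF + SNR_min
= −174 + 70.83 + 5.95 + 18.7
= −78.52 dBm → −78.5 dBm

−78.5 dBm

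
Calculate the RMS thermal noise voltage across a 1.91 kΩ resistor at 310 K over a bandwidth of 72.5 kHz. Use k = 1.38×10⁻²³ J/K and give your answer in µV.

1.54 µV

V_n = √(4kTRB)
4kTRB = 4 × 1.38×10⁻²³ × 310 × 1.91×10³ × 7.25×10⁴ = 2.37×10⁻¹² V²
V_n = √(2.37×10⁻¹²) = 1.54×10⁻⁶ V = 1.54 µV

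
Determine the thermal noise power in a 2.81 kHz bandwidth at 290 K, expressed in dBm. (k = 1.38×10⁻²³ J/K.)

−139.5 dBm

P_n = kTB = 1.38×10⁻²³ × 290 × 2.81×10³ = 1.12×10⁻¹⁷ W
In dBm: 10 log₁₀(1.12×10⁻¹⁷ / 10⁻³) = −139.5 dBm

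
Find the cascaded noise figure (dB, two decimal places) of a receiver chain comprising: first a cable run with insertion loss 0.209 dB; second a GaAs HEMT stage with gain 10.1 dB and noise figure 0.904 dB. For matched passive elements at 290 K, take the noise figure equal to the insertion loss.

Convert to linear (a loss of L dB is a gain of −L dB): F_i = 10^(NF_i/10), G_i = 10^(G_i,dB/10)
  Stage 1: F_1 = 10^(0.209/10) = 1.049, G_1 = 10^(−0.209/10) = 0.9530
  Stage 2: F_2 = 10^(0.904/10) = 1.231, G_2 = 10^(10.1/10) = 10.23
Friis cascade:
  F = 1.049 + (1.231 − 1)/0.9530 = 1.292
NF = 10 log₁₀(1.292) = 1.11 dB

1.11 dB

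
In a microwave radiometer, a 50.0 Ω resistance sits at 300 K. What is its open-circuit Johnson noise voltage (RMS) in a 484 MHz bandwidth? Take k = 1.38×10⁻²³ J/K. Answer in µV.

V_n = √(4kTRB)
4kTRB = 4 × 1.38×10⁻²³ × 300 × 5.00×10¹ × 4.84×10⁸ = 4.01×10⁻¹⁰ V²
V_n = √(4.01×10⁻¹⁰) = 2.00×10⁻⁵ V = 20.0 µV

20.0 µV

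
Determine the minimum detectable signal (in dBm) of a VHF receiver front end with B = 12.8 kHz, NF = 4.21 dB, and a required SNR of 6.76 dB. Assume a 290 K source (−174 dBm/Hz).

−122.0 dBm

Sensitivity = −174 + 10 log₁₀(B) + NF + SNR_min
= −174 + 41.07 + 4.21 + 6.76
= −121.96 dBm → −122.0 dBm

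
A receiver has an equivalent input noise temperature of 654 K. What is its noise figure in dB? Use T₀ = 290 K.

5.13 dB

F = 1 + T_e/T₀ = 1 + 654/290 = 3.25517
NF = 10 log₁₀(3.25517) = 5.13 dB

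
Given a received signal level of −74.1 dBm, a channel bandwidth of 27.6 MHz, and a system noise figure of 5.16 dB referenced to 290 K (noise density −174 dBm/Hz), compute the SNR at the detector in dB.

Noise floor: N = −174 + 10 log₁₀(B) + NF
10 log₁₀(2.76×10⁷) = 74.41 dB
N = −174 + 74.41 + 5.16 = −94.43 dBm
SNR = P_sig − N = −74.1 − (−94.43) = 20.33 dB → 20.3 dB

20.3 dB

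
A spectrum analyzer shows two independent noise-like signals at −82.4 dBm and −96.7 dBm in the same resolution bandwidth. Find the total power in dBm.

Convert to linear, add, convert back:
P₁ = 5.75×10⁻¹² W, P₂ = 2.14×10⁻¹³ W
P_tot = 5.97×10⁻¹² W → 10 log₁₀(P_tot / 10⁻³) = −82.2 dBm

−82.2 dBm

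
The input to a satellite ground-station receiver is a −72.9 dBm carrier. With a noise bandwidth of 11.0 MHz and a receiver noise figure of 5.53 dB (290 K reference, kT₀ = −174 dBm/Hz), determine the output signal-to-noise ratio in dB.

Noise floor: N = −174 + 10 log₁₀(B) + NF
10 log₁₀(1.10×10⁷) = 70.41 dB
N = −174 + 70.41 + 5.53 = −98.06 dBm
SNR = P_sig − N = −72.9 − (−98.06) = 25.16 dB → 25.2 dB

25.2 dB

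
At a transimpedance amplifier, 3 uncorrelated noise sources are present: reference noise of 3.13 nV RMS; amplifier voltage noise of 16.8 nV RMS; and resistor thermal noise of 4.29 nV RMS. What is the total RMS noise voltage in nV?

17.6 nV

Uncorrelated sources add in power (mean-square): V_tot = √(ΣV_i²)
V_tot = √[(3.13×10⁻⁹)² + (1.68×10⁻⁸)² + (4.29×10⁻⁹)²] = 1.76×10⁻⁸ V = 17.6 nV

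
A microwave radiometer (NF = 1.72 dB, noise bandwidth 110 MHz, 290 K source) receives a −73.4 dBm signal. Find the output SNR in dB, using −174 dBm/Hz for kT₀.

Noise floor: N = −174 + 10 log₁₀(B) + NF
10 log₁₀(1.10×10⁸) = 80.41 dB
N = −174 + 80.41 + 1.72 = −91.87 dBm
SNR = P_sig − N = −73.4 − (−91.87) = 18.47 dB → 18.5 dB

18.5 dB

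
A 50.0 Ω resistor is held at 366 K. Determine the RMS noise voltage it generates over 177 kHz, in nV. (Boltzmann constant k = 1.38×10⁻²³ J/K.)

423 nV

V_n = √(4kTRB)
4kTRB = 4 × 1.38×10⁻²³ × 366 × 5.00×10¹ × 1.77×10⁵ = 1.79×10⁻¹³ V²
V_n = √(1.79×10⁻¹³) = 4.23×10⁻⁷ V = 423 nV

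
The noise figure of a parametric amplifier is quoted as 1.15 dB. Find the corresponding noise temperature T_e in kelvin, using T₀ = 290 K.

F = 10^(1.15/10) = 1.30317
T_e = (F − 1)·T₀ = (1.30317 − 1) × 290 = 87.9 K

87.9 K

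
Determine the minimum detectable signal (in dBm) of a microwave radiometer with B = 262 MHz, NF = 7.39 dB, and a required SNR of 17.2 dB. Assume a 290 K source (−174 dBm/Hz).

−65.2 dBm

Sensitivity = −174 + 10 log₁₀(B) + NF + SNR_min
= −174 + 84.18 + 7.39 + 17.2
= −65.23 dBm → −65.2 dBm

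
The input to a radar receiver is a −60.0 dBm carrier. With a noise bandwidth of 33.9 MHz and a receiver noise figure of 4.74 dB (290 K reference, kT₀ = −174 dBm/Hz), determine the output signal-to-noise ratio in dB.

Noise floor: N = −174 + 10 log₁₀(B) + NF
10 log₁₀(3.39×10⁷) = 75.3 dB
N = −174 + 75.3 + 4.74 = −93.96 dBm
SNR = P_sig − N = −60.0 − (−93.96) = 33.96 dB → 34.0 dB

34.0 dB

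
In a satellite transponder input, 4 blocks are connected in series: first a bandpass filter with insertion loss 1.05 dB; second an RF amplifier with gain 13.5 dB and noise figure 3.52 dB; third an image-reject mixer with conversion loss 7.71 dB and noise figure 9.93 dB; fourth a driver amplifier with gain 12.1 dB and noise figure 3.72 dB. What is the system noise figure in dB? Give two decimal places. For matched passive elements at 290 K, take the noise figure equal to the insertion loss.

5.82 dB

Convert to linear (a loss of L dB is a gain of −L dB): F_i = 10^(NF_i/10), G_i = 10^(G_i,dB/10)
  Stage 1: F_1 = 10^(1.05/10) = 1.274, G_1 = 10^(−1.05/10) = 0.7852
  Stage 2: F_2 = 10^(3.52/10) = 2.249, G_2 = 10^(13.5/10) = 22.39
  Stage 3: F_3 = 10^(9.93/10) = 9.840, G_3 = 10^(−7.71/10) = 0.1694
  Stage 4: F_4 = 10^(3.72/10) = 2.355, G_4 = 10^(12.1/10) = 16.22
Friis cascade:
  F = 1.274 + (2.249 − 1)/0.7852 + (9.840 − 1)/17.58 + (2.355 − 1)/2.979 = 3.822
NF = 10 log₁₀(3.822) = 5.82 dB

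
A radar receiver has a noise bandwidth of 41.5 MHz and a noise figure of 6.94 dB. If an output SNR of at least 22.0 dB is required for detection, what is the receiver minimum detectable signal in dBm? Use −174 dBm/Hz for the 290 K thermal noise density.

Sensitivity = −174 + 10 log₁₀(B) + NF + SNR_min
= −174 + 76.18 + 6.94 + 22.0
= −68.88 dBm → −68.9 dBm

−68.9 dBm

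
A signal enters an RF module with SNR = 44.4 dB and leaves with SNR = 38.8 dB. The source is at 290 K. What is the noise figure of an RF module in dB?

NF (dB) = SNR_in(dB) − SNR_out(dB) when the source is at T₀
NF = 44.4 − 38.8 = 5.6 dB

5.6 dB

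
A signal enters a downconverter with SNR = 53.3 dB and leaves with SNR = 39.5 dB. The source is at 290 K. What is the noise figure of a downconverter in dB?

NF (dB) = SNR_in(dB) − SNR_out(dB) when the source is at T₀
NF = 53.3 − 39.5 = 13.8 dB

13.8 dB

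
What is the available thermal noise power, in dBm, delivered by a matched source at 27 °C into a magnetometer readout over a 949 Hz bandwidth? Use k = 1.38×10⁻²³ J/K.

T = 27 °C + 273.15 = 300.15 K
P_n = kTB = 1.38×10⁻²³ × 300.15 × 9.49×10² = 3.93×10⁻¹⁸ W
In dBm: 10 log₁₀(3.93×10⁻¹⁸ / 10⁻³) = −144.1 dBm

−144.1 dBm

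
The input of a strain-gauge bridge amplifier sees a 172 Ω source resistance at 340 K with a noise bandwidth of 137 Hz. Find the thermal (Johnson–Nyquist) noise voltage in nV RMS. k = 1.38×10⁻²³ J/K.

V_n = √(4kTRB)
4kTRB = 4 × 1.38×10⁻²³ × 340 × 1.72×10² × 1.37×10² = 4.42×10⁻¹⁶ V²
V_n = √(4.42×10⁻¹⁶) = 2.10×10⁻⁸ V = 21.0 nV

21.0 nV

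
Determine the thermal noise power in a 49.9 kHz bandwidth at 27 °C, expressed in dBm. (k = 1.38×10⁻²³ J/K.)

−126.8 dBm

T = 27 °C + 273.15 = 300.15 K
P_n = kTB = 1.38×10⁻²³ × 300.15 × 4.99×10⁴ = 2.07×10⁻¹⁶ W
In dBm: 10 log₁₀(2.07×10⁻¹⁶ / 10⁻³) = −126.8 dBm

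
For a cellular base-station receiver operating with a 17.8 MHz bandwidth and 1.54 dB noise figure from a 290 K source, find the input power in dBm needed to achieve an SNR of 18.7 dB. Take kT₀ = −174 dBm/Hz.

Sensitivity = −174 + 10 log₁₀(B) + NF + SNR_min
= −174 + 72.5 + 1.54 + 18.7
= −81.26 dBm → −81.3 dBm

−81.3 dBm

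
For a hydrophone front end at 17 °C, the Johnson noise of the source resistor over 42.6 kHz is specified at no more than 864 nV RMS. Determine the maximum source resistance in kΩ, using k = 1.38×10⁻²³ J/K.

1.09 kΩ

T = 17 °C + 273.15 = 290.15 K
Johnson–Nyquist: V_n = √(4kTRB) ⇒ R = V_n² / (4kTB)
4kTB = 4 × 1.38×10⁻²³ × 290.15 × 4.26×10⁴ = 6.82×10⁻¹⁶
R = (8.64×10⁻⁷)² / 6.82×10⁻¹⁶ = 1.09×10³ Ω = 1.09 kΩ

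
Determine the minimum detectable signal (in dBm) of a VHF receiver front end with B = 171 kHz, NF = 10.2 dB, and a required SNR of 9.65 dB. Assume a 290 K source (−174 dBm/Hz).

−101.8 dBm

Sensitivity = −174 + 10 log₁₀(B) + NF + SNR_min
= −174 + 52.33 + 10.2 + 9.65
= −101.82 dBm → −101.8 dBm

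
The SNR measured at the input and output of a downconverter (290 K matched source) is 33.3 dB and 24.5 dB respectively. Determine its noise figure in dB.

NF (dB) = SNR_in(dB) − SNR_out(dB) when the source is at T₀
NF = 33.3 − 24.5 = 8.8 dB

8.8 dB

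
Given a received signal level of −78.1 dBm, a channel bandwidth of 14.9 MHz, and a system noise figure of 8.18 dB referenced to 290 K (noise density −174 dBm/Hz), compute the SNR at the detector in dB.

16.0 dB

Noise floor: N = −174 + 10 log₁₀(B) + NF
10 log₁₀(1.49×10⁷) = 71.73 dB
N = −174 + 71.73 + 8.18 = −94.09 dBm
SNR = P_sig − N = −78.1 − (−94.09) = 15.99 dB → 16.0 dB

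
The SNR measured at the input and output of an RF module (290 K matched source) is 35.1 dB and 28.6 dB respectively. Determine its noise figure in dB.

6.5 dB

NF (dB) = SNR_in(dB) − SNR_out(dB) when the source is at T₀
NF = 35.1 − 28.6 = 6.5 dB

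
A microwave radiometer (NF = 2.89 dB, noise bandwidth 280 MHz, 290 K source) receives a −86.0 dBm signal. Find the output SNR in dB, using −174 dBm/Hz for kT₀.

0.6 dB

Noise floor: N = −174 + 10 log₁₀(B) + NF
10 log₁₀(2.80×10⁸) = 84.47 dB
N = −174 + 84.47 + 2.89 = −86.64 dBm
SNR = P_sig − N = −86.0 − (−86.64) = 0.64 dB → 0.6 dB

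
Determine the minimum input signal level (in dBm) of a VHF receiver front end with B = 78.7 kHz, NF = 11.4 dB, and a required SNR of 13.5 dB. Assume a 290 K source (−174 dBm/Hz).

Sensitivity = −174 + 10 log₁₀(B) + NF + SNR_min
= −174 + 48.96 + 11.4 + 13.5
= −100.14 dBm → −100.1 dBm

−100.1 dBm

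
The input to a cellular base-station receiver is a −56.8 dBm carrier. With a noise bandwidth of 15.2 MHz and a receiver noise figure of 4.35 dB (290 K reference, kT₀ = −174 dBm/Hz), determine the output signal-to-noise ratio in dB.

41.0 dB

Noise floor: N = −174 + 10 log₁₀(B) + NF
10 log₁₀(1.52×10⁷) = 71.82 dB
N = −174 + 71.82 + 4.35 = −97.83 dBm
SNR = P_sig − N = −56.8 − (−97.83) = 41.03 dB → 41.0 dB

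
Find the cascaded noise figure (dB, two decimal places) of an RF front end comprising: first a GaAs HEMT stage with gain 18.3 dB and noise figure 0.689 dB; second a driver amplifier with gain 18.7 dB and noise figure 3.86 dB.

Convert to linear (a loss of L dB is a gain of −L dB): F_i = 10^(NF_i/10), G_i = 10^(G_i,dB/10)
  Stage 1: F_1 = 10^(0.689/10) = 1.172, G_1 = 10^(18.3/10) = 67.61
  Stage 2: F_2 = 10^(3.86/10) = 2.432, G_2 = 10^(18.7/10) = 74.13
Friis cascade:
  F = 1.172 + (2.432 − 1)/67.61 = 1.193
NF = 10 log₁₀(1.193) = 0.77 dB

0.77 dB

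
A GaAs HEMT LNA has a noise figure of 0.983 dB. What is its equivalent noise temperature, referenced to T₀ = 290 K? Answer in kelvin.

73.7 K

F = 10^(0.983/10) = 1.25401
T_e = (F − 1)·T₀ = (1.25401 − 1) × 290 = 73.7 K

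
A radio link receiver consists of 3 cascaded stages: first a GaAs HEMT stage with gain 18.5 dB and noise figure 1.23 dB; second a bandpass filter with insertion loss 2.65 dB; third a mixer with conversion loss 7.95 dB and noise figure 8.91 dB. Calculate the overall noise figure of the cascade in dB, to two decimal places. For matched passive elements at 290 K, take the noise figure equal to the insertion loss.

Convert to linear (a loss of L dB is a gain of −L dB): F_i = 10^(NF_i/10), G_i = 10^(G_i,dB/10)
  Stage 1: F_1 = 10^(1.23/10) = 1.327, G_1 = 10^(18.5/10) = 70.79
  Stage 2: F_2 = 10^(2.65/10) = 1.841, G_2 = 10^(−2.65/10) = 0.5433
  Stage 3: F_3 = 10^(8.91/10) = 7.780, G_3 = 10^(−7.95/10) = 0.1603
Friis cascade:
  F = 1.327 + (1.841 − 1)/70.79 + (7.780 − 1)/38.46 = 1.516
NF = 10 log₁₀(1.516) = 1.81 dB

1.81 dB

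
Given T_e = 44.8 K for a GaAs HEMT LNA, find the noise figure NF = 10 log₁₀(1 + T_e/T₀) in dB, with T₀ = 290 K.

F = 1 + T_e/T₀ = 1 + 44.8/290 = 1.15448
NF = 10 log₁₀(1.15448) = 0.624 dB

0.624 dB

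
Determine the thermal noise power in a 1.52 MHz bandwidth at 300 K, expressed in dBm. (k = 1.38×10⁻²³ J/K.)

−112.0 dBm

P_n = kTB = 1.38×10⁻²³ × 300 × 1.52×10⁶ = 6.29×10⁻¹⁵ W
In dBm: 10 log₁₀(6.29×10⁻¹⁵ / 10⁻³) = −112.0 dBm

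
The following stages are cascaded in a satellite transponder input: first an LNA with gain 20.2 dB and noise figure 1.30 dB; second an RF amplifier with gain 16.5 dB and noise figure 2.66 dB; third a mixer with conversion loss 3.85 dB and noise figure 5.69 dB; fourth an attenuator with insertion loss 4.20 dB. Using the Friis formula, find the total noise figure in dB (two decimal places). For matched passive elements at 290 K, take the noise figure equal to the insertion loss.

Convert to linear (a loss of L dB is a gain of −L dB): F_i = 10^(NF_i/10), G_i = 10^(G_i,dB/10)
  Stage 1: F_1 = 10^(1.30/10) = 1.349, G_1 = 10^(20.2/10) = 104.7
  Stage 2: F_2 = 10^(2.66/10) = 1.845, G_2 = 10^(16.5/10) = 44.67
  Stage 3: F_3 = 10^(5.69/10) = 3.707, G_3 = 10^(−3.85/10) = 0.4121
  Stage 4: F_4 = 10^(4.20/10) = 2.630, G_4 = 10^(−4.20/10) = 0.3802
Friis cascade:
  F = 1.349 + (1.845 − 1)/104.7 + (3.707 − 1)/4677 + (2.630 − 1)/1928 = 1.358
NF = 10 log₁₀(1.358) = 1.33 dB

1.33 dB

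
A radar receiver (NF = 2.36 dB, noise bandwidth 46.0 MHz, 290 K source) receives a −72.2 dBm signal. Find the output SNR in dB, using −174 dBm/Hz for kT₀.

Noise floor: N = −174 + 10 log₁₀(B) + NF
10 log₁₀(4.60×10⁷) = 76.63 dB
N = −174 + 76.63 + 2.36 = −95.01 dBm
SNR = P_sig − N = −72.2 − (−95.01) = 22.81 dB → 22.8 dB

22.8 dB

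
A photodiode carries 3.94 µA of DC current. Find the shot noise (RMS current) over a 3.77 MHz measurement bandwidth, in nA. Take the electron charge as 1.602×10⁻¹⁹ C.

2.18 nA

I_n = √(2qI·B)
2qI·B = 2 × 1.602×10⁻¹⁹ × 3.94×10⁻⁶ × 3.77×10⁶ = 4.76×10⁻¹⁸ A²
I_n = √(4.76×10⁻¹⁸) = 2.18×10⁻⁹ A = 2.18 nA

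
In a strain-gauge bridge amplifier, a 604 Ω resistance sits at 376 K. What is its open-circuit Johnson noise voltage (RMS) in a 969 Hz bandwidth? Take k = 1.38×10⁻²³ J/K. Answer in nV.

V_n = √(4kTRB)
4kTRB = 4 × 1.38×10⁻²³ × 376 × 6.04×10² × 9.69×10² = 1.21×10⁻¹⁴ V²
V_n = √(1.21×10⁻¹⁴) = 1.10×10⁻⁷ V = 110 nV

110 nV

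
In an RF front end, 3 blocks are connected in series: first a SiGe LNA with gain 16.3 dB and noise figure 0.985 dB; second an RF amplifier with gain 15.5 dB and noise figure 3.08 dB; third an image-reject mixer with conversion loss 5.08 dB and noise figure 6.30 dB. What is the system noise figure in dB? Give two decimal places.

Convert to linear (a loss of L dB is a gain of −L dB): F_i = 10^(NF_i/10), G_i = 10^(G_i,dB/10)
  Stage 1: F_1 = 10^(0.985/10) = 1.255, G_1 = 10^(16.3/10) = 42.66
  Stage 2: F_2 = 10^(3.08/10) = 2.032, G_2 = 10^(15.5/10) = 35.48
  Stage 3: F_3 = 10^(6.30/10) = 4.266, G_3 = 10^(−5.08/10) = 0.3105
Friis cascade:
  F = 1.255 + (2.032 − 1)/42.66 + (4.266 − 1)/1514 = 1.281
NF = 10 log₁₀(1.281) = 1.08 dB

1.08 dB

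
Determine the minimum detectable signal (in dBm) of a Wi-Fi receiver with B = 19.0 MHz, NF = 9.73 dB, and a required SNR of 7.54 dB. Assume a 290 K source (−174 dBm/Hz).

−83.9 dBm

Sensitivity = −174 + 10 log₁₀(B) + NF + SNR_min
= −174 + 72.79 + 9.73 + 7.54
= −83.94 dBm → −83.9 dBm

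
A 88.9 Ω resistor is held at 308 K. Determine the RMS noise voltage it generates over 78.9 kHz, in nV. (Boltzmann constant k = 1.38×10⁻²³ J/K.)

V_n = √(4kTRB)
4kTRB = 4 × 1.38×10⁻²³ × 308 × 8.89×10¹ × 7.89×10⁴ = 1.19×10⁻¹³ V²
V_n = √(1.19×10⁻¹³) = 3.45×10⁻⁷ V = 345 nV

345 nV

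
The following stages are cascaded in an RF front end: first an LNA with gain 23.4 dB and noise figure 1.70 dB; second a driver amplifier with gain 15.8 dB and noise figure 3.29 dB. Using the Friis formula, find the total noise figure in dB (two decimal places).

1.72 dB

Convert to linear (a loss of L dB is a gain of −L dB): F_i = 10^(NF_i/10), G_i = 10^(G_i,dB/10)
  Stage 1: F_1 = 10^(1.70/10) = 1.479, G_1 = 10^(23.4/10) = 218.8
  Stage 2: F_2 = 10^(3.29/10) = 2.133, G_2 = 10^(15.8/10) = 38.02
Friis cascade:
  F = 1.479 + (2.133 − 1)/218.8 = 1.484
NF = 10 log₁₀(1.484) = 1.72 dB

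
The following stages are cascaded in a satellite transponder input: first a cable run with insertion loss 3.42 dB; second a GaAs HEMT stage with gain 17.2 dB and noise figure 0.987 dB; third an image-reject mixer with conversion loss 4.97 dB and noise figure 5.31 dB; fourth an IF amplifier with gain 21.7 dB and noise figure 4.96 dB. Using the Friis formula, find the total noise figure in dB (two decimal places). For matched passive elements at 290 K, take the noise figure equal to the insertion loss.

4.97 dB

Convert to linear (a loss of L dB is a gain of −L dB): F_i = 10^(NF_i/10), G_i = 10^(G_i,dB/10)
  Stage 1: F_1 = 10^(3.42/10) = 2.198, G_1 = 10^(−3.42/10) = 0.4550
  Stage 2: F_2 = 10^(0.987/10) = 1.255, G_2 = 10^(17.2/10) = 52.48
  Stage 3: F_3 = 10^(5.31/10) = 3.396, G_3 = 10^(−4.97/10) = 0.3184
  Stage 4: F_4 = 10^(4.96/10) = 3.133, G_4 = 10^(21.7/10) = 147.9
Friis cascade:
  F = 2.198 + (1.255 − 1)/0.4550 + (3.396 − 1)/23.88 + (3.133 − 1)/7.603 = 3.140
NF = 10 log₁₀(3.140) = 4.97 dB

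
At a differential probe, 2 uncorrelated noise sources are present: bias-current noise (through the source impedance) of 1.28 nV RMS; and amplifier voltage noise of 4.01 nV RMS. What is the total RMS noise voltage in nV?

Uncorrelated sources add in power (mean-square): V_tot = √(ΣV_i²)
V_tot = √[(1.28×10⁻⁹)² + (4.01×10⁻⁹)²] = 4.21×10⁻⁹ V = 4.21 nV

4.21 nV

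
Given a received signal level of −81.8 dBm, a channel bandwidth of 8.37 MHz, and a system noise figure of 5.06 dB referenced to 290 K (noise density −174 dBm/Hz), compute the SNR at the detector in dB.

17.9 dB

Noise floor: N = −174 + 10 log₁₀(B) + NF
10 log₁₀(8.37×10⁶) = 69.23 dB
N = −174 + 69.23 + 5.06 = −99.71 dBm
SNR = P_sig − N = −81.8 − (−99.71) = 17.91 dB → 17.9 dB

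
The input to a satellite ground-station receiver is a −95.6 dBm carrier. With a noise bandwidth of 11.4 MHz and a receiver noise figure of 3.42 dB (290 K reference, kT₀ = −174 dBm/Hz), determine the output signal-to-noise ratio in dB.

Noise floor: N = −174 + 10 log₁₀(B) + NF
10 log₁₀(1.14×10⁷) = 70.57 dB
N = −174 + 70.57 + 3.42 = −100.01 dBm
SNR = P_sig − N = −95.6 − (−100.01) = 4.41 dB → 4.4 dB

4.4 dB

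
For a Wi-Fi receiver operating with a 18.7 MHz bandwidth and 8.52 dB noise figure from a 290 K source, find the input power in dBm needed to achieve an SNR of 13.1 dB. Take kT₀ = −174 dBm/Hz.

Sensitivity = −174 + 10 log₁₀(B) + NF + SNR_min
= −174 + 72.72 + 8.52 + 13.1
= −79.66 dBm → −79.7 dBm

−79.7 dBm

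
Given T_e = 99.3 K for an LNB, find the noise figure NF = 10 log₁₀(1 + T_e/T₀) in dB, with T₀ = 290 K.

1.28 dB

F = 1 + T_e/T₀ = 1 + 99.3/290 = 1.34241
NF = 10 log₁₀(1.34241) = 1.28 dB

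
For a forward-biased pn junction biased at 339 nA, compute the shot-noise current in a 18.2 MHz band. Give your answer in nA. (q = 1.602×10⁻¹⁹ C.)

1.41 nA

I_n = √(2qI·B)
2qI·B = 2 × 1.602×10⁻¹⁹ × 3.39×10⁻⁷ × 1.82×10⁷ = 1.98×10⁻¹⁸ A²
I_n = √(1.98×10⁻¹⁸) = 1.41×10⁻⁹ A = 1.41 nA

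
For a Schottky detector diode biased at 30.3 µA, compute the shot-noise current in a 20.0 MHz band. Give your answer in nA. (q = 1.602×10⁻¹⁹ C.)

I_n = √(2qI·B)
2qI·B = 2 × 1.602×10⁻¹⁹ × 3.03×10⁻⁵ × 2.00×10⁷ = 1.94×10⁻¹⁶ A²
I_n = √(1.94×10⁻¹⁶) = 1.39×10⁻⁸ A = 13.9 nA

13.9 nA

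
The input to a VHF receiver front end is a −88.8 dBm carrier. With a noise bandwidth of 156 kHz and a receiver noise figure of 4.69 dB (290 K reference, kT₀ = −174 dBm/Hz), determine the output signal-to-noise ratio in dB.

28.6 dB

Noise floor: N = −174 + 10 log₁₀(B) + NF
10 log₁₀(1.56×10⁵) = 51.93 dB
N = −174 + 51.93 + 4.69 = −117.38 dBm
SNR = P_sig − N = −88.8 − (−117.38) = 28.58 dB → 28.6 dB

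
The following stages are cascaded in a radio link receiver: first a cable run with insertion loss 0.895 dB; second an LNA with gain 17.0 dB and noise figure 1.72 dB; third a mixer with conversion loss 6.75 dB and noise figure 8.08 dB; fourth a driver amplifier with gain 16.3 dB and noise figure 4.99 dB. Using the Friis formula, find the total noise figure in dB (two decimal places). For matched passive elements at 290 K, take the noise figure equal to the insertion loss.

Convert to linear (a loss of L dB is a gain of −L dB): F_i = 10^(NF_i/10), G_i = 10^(G_i,dB/10)
  Stage 1: F_1 = 10^(0.895/10) = 1.229, G_1 = 10^(−0.895/10) = 0.8138
  Stage 2: F_2 = 10^(1.72/10) = 1.486, G_2 = 10^(17.0/10) = 50.12
  Stage 3: F_3 = 10^(8.08/10) = 6.427, G_3 = 10^(−6.75/10) = 0.2113
  Stage 4: F_4 = 10^(4.99/10) = 3.155, G_4 = 10^(16.3/10) = 42.66
Friis cascade:
  F = 1.229 + (1.486 − 1)/0.8138 + (6.427 − 1)/40.78 + (3.155 − 1)/8.620 = 2.209
NF = 10 log₁₀(2.209) = 3.44 dB

3.44 dB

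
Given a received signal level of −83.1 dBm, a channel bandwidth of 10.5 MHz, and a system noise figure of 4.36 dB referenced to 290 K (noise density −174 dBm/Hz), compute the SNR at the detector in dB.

16.3 dB

Noise floor: N = −174 + 10 log₁₀(B) + NF
10 log₁₀(1.05×10⁷) = 70.21 dB
N = −174 + 70.21 + 4.36 = −99.43 dBm
SNR = P_sig − N = −83.1 − (−99.43) = 16.33 dB → 16.3 dB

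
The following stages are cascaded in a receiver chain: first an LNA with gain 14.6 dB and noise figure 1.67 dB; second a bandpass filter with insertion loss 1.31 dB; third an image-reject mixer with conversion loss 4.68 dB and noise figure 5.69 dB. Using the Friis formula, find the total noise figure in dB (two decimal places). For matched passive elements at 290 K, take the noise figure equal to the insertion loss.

Convert to linear (a loss of L dB is a gain of −L dB): F_i = 10^(NF_i/10), G_i = 10^(G_i,dB/10)
  Stage 1: F_1 = 10^(1.67/10) = 1.469, G_1 = 10^(14.6/10) = 28.84
  Stage 2: F_2 = 10^(1.31/10) = 1.352, G_2 = 10^(−1.31/10) = 0.7396
  Stage 3: F_3 = 10^(5.69/10) = 3.707, G_3 = 10^(−4.68/10) = 0.3404
Friis cascade:
  F = 1.469 + (1.352 − 1)/28.84 + (3.707 − 1)/21.33 = 1.608
NF = 10 log₁₀(1.608) = 2.06 dB

2.06 dB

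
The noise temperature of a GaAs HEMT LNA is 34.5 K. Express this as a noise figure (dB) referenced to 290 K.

0.488 dB

F = 1 + T_e/T₀ = 1 + 34.5/290 = 1.11897
NF = 10 log₁₀(1.11897) = 0.488 dB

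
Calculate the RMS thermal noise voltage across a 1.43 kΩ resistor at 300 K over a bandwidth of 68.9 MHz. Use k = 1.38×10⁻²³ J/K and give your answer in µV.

V_n = √(4kTRB)
4kTRB = 4 × 1.38×10⁻²³ × 300 × 1.43×10³ × 6.89×10⁷ = 1.63×10⁻⁹ V²
V_n = √(1.63×10⁻⁹) = 4.04×10⁻⁵ V = 40.4 µV

40.4 µV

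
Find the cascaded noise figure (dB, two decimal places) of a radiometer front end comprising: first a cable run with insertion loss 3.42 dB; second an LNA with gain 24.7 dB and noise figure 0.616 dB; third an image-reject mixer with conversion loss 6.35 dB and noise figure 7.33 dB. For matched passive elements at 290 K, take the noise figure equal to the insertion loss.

Convert to linear (a loss of L dB is a gain of −L dB): F_i = 10^(NF_i/10), G_i = 10^(G_i,dB/10)
  Stage 1: F_1 = 10^(3.42/10) = 2.198, G_1 = 10^(−3.42/10) = 0.4550
  Stage 2: F_2 = 10^(0.616/10) = 1.152, G_2 = 10^(24.7/10) = 295.1
  Stage 3: F_3 = 10^(7.33/10) = 5.408, G_3 = 10^(−6.35/10) = 0.2317
Friis cascade:
  F = 2.198 + (1.152 − 1)/0.4550 + (5.408 − 1)/134.3 = 2.566
NF = 10 log₁₀(2.566) = 4.09 dB

4.09 dB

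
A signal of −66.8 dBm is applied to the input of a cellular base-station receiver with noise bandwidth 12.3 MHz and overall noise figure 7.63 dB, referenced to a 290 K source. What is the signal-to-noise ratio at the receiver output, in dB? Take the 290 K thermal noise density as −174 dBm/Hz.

28.7 dB

Noise floor: N = −174 + 10 log₁₀(B) + NF
10 log₁₀(1.23×10⁷) = 70.9 dB
N = −174 + 70.9 + 7.63 = −95.47 dBm
SNR = P_sig − N = −66.8 − (−95.47) = 28.67 dB → 28.7 dB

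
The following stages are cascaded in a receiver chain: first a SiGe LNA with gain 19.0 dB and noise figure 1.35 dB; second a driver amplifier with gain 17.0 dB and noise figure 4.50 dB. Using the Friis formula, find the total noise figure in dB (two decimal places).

Convert to linear (a loss of L dB is a gain of −L dB): F_i = 10^(NF_i/10), G_i = 10^(G_i,dB/10)
  Stage 1: F_1 = 10^(1.35/10) = 1.365, G_1 = 10^(19.0/10) = 79.43
  Stage 2: F_2 = 10^(4.50/10) = 2.818, G_2 = 10^(17.0/10) = 50.12
Friis cascade:
  F = 1.365 + (2.818 − 1)/79.43 = 1.387
NF = 10 log₁₀(1.387) = 1.42 dB

1.42 dB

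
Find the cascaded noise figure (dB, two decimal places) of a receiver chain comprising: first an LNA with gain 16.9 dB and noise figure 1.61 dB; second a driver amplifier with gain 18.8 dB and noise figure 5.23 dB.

1.75 dB

Convert to linear (a loss of L dB is a gain of −L dB): F_i = 10^(NF_i/10), G_i = 10^(G_i,dB/10)
  Stage 1: F_1 = 10^(1.61/10) = 1.449, G_1 = 10^(16.9/10) = 48.98
  Stage 2: F_2 = 10^(5.23/10) = 3.334, G_2 = 10^(18.8/10) = 75.86
Friis cascade:
  F = 1.449 + (3.334 − 1)/48.98 = 1.496
NF = 10 log₁₀(1.496) = 1.75 dB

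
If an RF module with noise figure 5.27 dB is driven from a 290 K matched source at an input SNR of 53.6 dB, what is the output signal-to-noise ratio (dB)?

By definition F = SNR_in/SNR_out, so in dB: SNR_out = SNR_in − NF
SNR_out = 53.6 − 5.27 = 48.33 dB

48.33 dB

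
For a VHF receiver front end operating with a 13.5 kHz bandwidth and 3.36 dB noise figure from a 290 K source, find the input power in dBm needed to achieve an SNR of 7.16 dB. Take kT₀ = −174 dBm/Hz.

−122.2 dBm

Sensitivity = −174 + 10 log₁₀(B) + NF + SNR_min
= −174 + 41.3 + 3.36 + 7.16
= −122.18 dBm → −122.2 dBm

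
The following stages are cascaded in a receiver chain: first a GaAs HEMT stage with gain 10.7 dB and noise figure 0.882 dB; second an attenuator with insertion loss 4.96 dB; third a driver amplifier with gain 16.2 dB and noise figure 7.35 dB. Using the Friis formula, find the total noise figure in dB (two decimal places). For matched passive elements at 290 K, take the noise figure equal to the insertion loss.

Convert to linear (a loss of L dB is a gain of −L dB): F_i = 10^(NF_i/10), G_i = 10^(G_i,dB/10)
  Stage 1: F_1 = 10^(0.882/10) = 1.225, G_1 = 10^(10.7/10) = 11.75
  Stage 2: F_2 = 10^(4.96/10) = 3.133, G_2 = 10^(−4.96/10) = 0.3192
  Stage 3: F_3 = 10^(7.35/10) = 5.433, G_3 = 10^(16.2/10) = 41.69
Friis cascade:
  F = 1.225 + (3.133 − 1)/11.75 + (5.433 − 1)/3.750 = 2.589
NF = 10 log₁₀(2.589) = 4.13 dB

4.13 dB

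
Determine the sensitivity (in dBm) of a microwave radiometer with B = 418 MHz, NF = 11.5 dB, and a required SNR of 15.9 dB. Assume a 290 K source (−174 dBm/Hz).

Sensitivity = −174 + 10 log₁₀(B) + NF + SNR_min
= −174 + 86.21 + 11.5 + 15.9
= −60.39 dBm → −60.4 dBm

−60.4 dBm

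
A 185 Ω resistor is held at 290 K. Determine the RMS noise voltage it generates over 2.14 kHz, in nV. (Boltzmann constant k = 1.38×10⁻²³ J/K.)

79.6 nV

V_n = √(4kTRB)
4kTRB = 4 × 1.38×10⁻²³ × 290 × 1.85×10² × 2.14×10³ = 6.34×10⁻¹⁵ V²
V_n = √(6.34×10⁻¹⁵) = 7.96×10⁻⁸ V = 79.6 nV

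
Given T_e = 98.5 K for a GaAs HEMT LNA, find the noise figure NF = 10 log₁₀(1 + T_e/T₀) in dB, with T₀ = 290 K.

1.27 dB

F = 1 + T_e/T₀ = 1 + 98.5/290 = 1.33966
NF = 10 log₁₀(1.33966) = 1.27 dB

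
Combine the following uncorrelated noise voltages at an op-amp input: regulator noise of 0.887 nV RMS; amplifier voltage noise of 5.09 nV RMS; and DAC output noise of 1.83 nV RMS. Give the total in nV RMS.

5.48 nV

Uncorrelated sources add in power (mean-square): V_tot = √(ΣV_i²)
V_tot = √[(8.87×10⁻¹⁰)² + (5.09×10⁻⁹)² + (1.83×10⁻⁹)²] = 5.48×10⁻⁹ V = 5.48 nV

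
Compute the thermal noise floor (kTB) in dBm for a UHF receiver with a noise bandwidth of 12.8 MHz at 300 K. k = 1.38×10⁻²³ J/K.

−102.8 dBm

P_n = kTB = 1.38×10⁻²³ × 300 × 1.28×10⁷ = 5.30×10⁻¹⁴ W
In dBm: 10 log₁₀(5.30×10⁻¹⁴ / 10⁻³) = −102.8 dBm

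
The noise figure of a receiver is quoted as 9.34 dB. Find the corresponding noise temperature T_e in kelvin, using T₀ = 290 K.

F = 10^(9.34/10) = 8.59014
T_e = (F − 1)·T₀ = (8.59014 − 1) × 290 = 2201 K

2201 K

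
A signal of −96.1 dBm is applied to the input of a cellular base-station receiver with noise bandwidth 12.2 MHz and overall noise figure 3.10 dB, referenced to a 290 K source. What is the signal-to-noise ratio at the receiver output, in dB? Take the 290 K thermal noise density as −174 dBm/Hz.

Noise floor: N = −174 + 10 log₁₀(B) + NF
10 log₁₀(1.22×10⁷) = 70.86 dB
N = −174 + 70.86 + 3.10 = −100.04 dBm
SNR = P_sig − N = −96.1 − (−100.04) = 3.94 dB → 3.9 dB

3.9 dB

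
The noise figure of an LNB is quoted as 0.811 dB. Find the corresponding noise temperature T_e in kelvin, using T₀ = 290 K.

F = 10^(0.811/10) = 1.20531
T_e = (F − 1)·T₀ = (1.20531 − 1) × 290 = 59.5 K

59.5 K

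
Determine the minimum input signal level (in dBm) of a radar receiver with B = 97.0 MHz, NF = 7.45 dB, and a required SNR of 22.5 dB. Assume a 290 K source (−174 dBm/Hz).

Sensitivity = −174 + 10 log₁₀(B) + NF + SNR_min
= −174 + 79.87 + 7.45 + 22.5
= −64.18 dBm → −64.2 dBm

−64.2 dBm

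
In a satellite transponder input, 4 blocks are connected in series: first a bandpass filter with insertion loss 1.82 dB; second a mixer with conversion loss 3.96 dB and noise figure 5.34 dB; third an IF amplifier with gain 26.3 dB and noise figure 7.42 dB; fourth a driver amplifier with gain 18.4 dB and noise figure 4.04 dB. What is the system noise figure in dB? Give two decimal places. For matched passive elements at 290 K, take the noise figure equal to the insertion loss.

Convert to linear (a loss of L dB is a gain of −L dB): F_i = 10^(NF_i/10), G_i = 10^(G_i,dB/10)
  Stage 1: F_1 = 10^(1.82/10) = 1.521, G_1 = 10^(−1.82/10) = 0.6577
  Stage 2: F_2 = 10^(5.34/10) = 3.420, G_2 = 10^(−3.96/10) = 0.4018
  Stage 3: F_3 = 10^(7.42/10) = 5.521, G_3 = 10^(26.3/10) = 426.6
  Stage 4: F_4 = 10^(4.04/10) = 2.535, G_4 = 10^(18.4/10) = 69.18
Friis cascade:
  F = 1.521 + (3.420 − 1)/0.6577 + (5.521 − 1)/0.2642 + (2.535 − 1)/112.7 = 22.32
NF = 10 log₁₀(22.32) = 13.49 dB

13.49 dB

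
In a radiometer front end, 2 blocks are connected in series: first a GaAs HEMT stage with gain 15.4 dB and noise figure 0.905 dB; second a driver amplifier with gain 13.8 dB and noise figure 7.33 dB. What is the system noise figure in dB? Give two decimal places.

Convert to linear (a loss of L dB is a gain of −L dB): F_i = 10^(NF_i/10), G_i = 10^(G_i,dB/10)
  Stage 1: F_1 = 10^(0.905/10) = 1.232, G_1 = 10^(15.4/10) = 34.67
  Stage 2: F_2 = 10^(7.33/10) = 5.408, G_2 = 10^(13.8/10) = 23.99
Friis cascade:
  F = 1.232 + (5.408 − 1)/34.67 = 1.359
NF = 10 log₁₀(1.359) = 1.33 dB

1.33 dB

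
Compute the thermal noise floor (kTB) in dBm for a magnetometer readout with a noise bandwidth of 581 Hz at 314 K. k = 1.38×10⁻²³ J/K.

P_n = kTB = 1.38×10⁻²³ × 314 × 5.81×10² = 2.52×10⁻¹⁸ W
In dBm: 10 log₁₀(2.52×10⁻¹⁸ / 10⁻³) = −146.0 dBm

−146.0 dBm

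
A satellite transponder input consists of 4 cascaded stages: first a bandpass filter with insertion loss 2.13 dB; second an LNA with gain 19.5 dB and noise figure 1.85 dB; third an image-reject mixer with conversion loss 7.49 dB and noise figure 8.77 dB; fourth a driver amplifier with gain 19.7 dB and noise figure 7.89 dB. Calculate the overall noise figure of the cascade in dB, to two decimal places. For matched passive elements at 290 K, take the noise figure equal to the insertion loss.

4.98 dB

Convert to linear (a loss of L dB is a gain of −L dB): F_i = 10^(NF_i/10), G_i = 10^(G_i,dB/10)
  Stage 1: F_1 = 10^(2.13/10) = 1.633, G_1 = 10^(−2.13/10) = 0.6124
  Stage 2: F_2 = 10^(1.85/10) = 1.531, G_2 = 10^(19.5/10) = 89.13
  Stage 3: F_3 = 10^(8.77/10) = 7.534, G_3 = 10^(−7.49/10) = 0.1782
  Stage 4: F_4 = 10^(7.89/10) = 6.152, G_4 = 10^(19.7/10) = 93.33
Friis cascade:
  F = 1.633 + (1.531 − 1)/0.6124 + (7.534 − 1)/54.58 + (6.152 − 1)/9.727 = 3.150
NF = 10 log₁₀(3.150) = 4.98 dB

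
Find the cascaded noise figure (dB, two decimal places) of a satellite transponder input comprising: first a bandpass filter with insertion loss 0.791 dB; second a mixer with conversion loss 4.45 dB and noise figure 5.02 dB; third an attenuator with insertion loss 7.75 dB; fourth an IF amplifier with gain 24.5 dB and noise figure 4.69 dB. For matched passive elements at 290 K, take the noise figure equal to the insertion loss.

17.72 dB

Convert to linear (a loss of L dB is a gain of −L dB): F_i = 10^(NF_i/10), G_i = 10^(G_i,dB/10)
  Stage 1: F_1 = 10^(0.791/10) = 1.200, G_1 = 10^(−0.791/10) = 0.8335
  Stage 2: F_2 = 10^(5.02/10) = 3.177, G_2 = 10^(−4.45/10) = 0.3589
  Stage 3: F_3 = 10^(7.75/10) = 5.957, G_3 = 10^(−7.75/10) = 0.1679
  Stage 4: F_4 = 10^(4.69/10) = 2.944, G_4 = 10^(24.5/10) = 281.8
Friis cascade:
  F = 1.200 + (3.177 − 1)/0.8335 + (5.957 − 1)/0.2992 + (2.944 − 1)/0.05022 = 59.10
NF = 10 log₁₀(59.10) = 17.72 dB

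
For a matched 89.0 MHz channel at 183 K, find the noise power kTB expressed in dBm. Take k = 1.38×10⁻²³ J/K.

P_n = kTB = 1.38×10⁻²³ × 183 × 8.90×10⁷ = 2.25×10⁻¹³ W
In dBm: 10 log₁₀(2.25×10⁻¹³ / 10⁻³) = −96.5 dBm

−96.5 dBm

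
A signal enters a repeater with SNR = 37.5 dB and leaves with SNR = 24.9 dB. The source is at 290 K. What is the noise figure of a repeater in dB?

NF (dB) = SNR_in(dB) − SNR_out(dB) when the source is at T₀
NF = 37.5 − 24.9 = 12.6 dB

12.6 dB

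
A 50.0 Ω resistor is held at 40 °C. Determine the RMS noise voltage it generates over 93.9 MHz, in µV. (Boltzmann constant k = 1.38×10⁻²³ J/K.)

T = 40 °C + 273.15 = 313.15 K
V_n = √(4kTRB)
4kTRB = 4 × 1.38×10⁻²³ × 313.15 × 5.00×10¹ × 9.39×10⁷ = 8.12×10⁻¹¹ V²
V_n = √(8.12×10⁻¹¹) = 9.01×10⁻⁶ V = 9.01 µV

9.01 µV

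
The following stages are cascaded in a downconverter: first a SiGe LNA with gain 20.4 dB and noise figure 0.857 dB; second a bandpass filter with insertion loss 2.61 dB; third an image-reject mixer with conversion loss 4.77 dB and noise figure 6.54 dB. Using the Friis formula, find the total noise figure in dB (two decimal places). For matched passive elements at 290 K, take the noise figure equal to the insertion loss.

1.09 dB

Convert to linear (a loss of L dB is a gain of −L dB): F_i = 10^(NF_i/10), G_i = 10^(G_i,dB/10)
  Stage 1: F_1 = 10^(0.857/10) = 1.218, G_1 = 10^(20.4/10) = 109.6
  Stage 2: F_2 = 10^(2.61/10) = 1.824, G_2 = 10^(−2.61/10) = 0.5483
  Stage 3: F_3 = 10^(6.54/10) = 4.508, G_3 = 10^(−4.77/10) = 0.3334
Friis cascade:
  F = 1.218 + (1.824 − 1)/109.6 + (4.508 − 1)/60.12 = 1.284
NF = 10 log₁₀(1.284) = 1.09 dB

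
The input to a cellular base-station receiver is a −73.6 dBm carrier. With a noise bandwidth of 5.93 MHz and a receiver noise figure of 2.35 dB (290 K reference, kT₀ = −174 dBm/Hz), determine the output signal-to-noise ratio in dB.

30.3 dB

Noise floor: N = −174 + 10 log₁₀(B) + NF
10 log₁₀(5.93×10⁶) = 67.73 dB
N = −174 + 67.73 + 2.35 = −103.92 dBm
SNR = P_sig − N = −73.6 − (−103.92) = 30.32 dB → 30.3 dB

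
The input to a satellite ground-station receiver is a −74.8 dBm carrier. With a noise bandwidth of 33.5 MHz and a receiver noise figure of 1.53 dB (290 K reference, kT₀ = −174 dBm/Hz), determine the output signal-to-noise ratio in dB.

Noise floor: N = −174 + 10 log₁₀(B) + NF
10 log₁₀(3.35×10⁷) = 75.25 dB
N = −174 + 75.25 + 1.53 = −97.22 dBm
SNR = P_sig − N = −74.8 − (−97.22) = 22.42 dB → 22.4 dB

22.4 dB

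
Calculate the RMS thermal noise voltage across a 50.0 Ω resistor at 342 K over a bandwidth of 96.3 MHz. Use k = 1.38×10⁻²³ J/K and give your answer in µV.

V_n = √(4kTRB)
4kTRB = 4 × 1.38×10⁻²³ × 342 × 5.00×10¹ × 9.63×10⁷ = 9.09×10⁻¹¹ V²
V_n = √(9.09×10⁻¹¹) = 9.53×10⁻⁶ V = 9.53 µV

9.53 µV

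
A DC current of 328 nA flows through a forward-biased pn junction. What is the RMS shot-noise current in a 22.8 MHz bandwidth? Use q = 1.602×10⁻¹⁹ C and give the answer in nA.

1.55 nA

I_n = √(2qI·B)
2qI·B = 2 × 1.602×10⁻¹⁹ × 3.28×10⁻⁷ × 2.28×10⁷ = 2.40×10⁻¹⁸ A²
I_n = √(2.40×10⁻¹⁸) = 1.55×10⁻⁹ A = 1.55 nA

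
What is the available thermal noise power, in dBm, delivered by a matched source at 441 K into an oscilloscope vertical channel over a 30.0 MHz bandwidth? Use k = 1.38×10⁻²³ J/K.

P_n = kTB = 1.38×10⁻²³ × 441 × 3.00×10⁷ = 1.83×10⁻¹³ W
In dBm: 10 log₁₀(1.83×10⁻¹³ / 10⁻³) = −97.4 dBm

−97.4 dBm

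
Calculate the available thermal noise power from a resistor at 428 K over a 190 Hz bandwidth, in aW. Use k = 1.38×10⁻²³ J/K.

1.12 aW

P_n = kTB = 1.38×10⁻²³ × 428 × 1.90×10² = 1.12×10⁻¹⁸ W = 1.12 aW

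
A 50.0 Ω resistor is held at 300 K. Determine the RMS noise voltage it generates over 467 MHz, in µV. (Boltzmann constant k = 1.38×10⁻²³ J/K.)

19.7 µV

V_n = √(4kTRB)
4kTRB = 4 × 1.38×10⁻²³ × 300 × 5.00×10¹ × 4.67×10⁸ = 3.87×10⁻¹⁰ V²
V_n = √(3.87×10⁻¹⁰) = 1.97×10⁻⁵ V = 19.7 µV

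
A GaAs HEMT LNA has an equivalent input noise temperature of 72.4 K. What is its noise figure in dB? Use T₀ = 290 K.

0.968 dB

F = 1 + T_e/T₀ = 1 + 72.4/290 = 1.24966
NF = 10 log₁₀(1.24966) = 0.968 dB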